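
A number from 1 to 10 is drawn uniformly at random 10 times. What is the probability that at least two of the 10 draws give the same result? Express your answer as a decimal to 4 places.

P(all 10 different) = 10/10 · 9/10 · ··· · 1/10 ≈ 0.0004.
P(at least two equal) = 1 − 0.0004 = 0.9996.

0.9996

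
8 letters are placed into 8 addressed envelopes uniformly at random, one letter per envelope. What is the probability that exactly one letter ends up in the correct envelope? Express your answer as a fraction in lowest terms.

Choose which one is fixed: C(8,1) = 8 ways.
The remaining 7 must have no fixed point: D(7) = 1854.
P = 8·1854/40320 = 103/280.

103/280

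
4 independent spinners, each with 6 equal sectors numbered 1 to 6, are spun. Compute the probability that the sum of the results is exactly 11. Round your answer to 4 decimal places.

There are 6^4 = 1296 equally likely outcomes.
The number of ordered 4-tuples from {1,…,6} summing to 11 is 104.
P(sum = 11) = 104/1296 = 13/162 ≈ 0.0802.

0.0802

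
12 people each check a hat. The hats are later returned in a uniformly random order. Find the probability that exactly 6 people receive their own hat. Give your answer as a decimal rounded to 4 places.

0.0005

Choose which 6 of the 12 are fixed: C(12,6) = 924 ways.
The remaining 6 must have no fixed point: D(6) = 265.
P = 924·265/479001600 = 53/103680 ≈ 0.0005.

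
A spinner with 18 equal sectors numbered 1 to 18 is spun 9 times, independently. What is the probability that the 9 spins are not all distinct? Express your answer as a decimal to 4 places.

P(all 9 different) = 18/18 · 17/18 · ··· · 10/18 ≈ 0.0889.
P(at least two equal) = 1 − 0.0889 = 0.9111.

0.9111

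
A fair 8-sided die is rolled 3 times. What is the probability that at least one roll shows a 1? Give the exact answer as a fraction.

169/512

P(no roll shows a 1) = (7/8)^3 = 343/512.
P(at least one) = 1 − 343/512 = 169/512.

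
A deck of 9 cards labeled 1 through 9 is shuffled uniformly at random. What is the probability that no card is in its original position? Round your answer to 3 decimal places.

This is the derangement probability: permutations of 9 with no fixed point.
D(9) = 9! · (1 − 1/1! + 1/2! − ··· + (−1)^9/9!) = 133496.
P = 133496/362880 = 16687/45360 ≈ 0.368.

0.368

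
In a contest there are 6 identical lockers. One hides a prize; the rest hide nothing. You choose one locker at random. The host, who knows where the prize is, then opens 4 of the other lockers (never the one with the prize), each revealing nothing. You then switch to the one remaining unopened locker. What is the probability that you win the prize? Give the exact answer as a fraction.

5/6

Your original locker holds the prize with probability 1/6, so the other 5 collectively hold it with probability 5/6.
The host can always find 4 empty lockers to open, so the reveals don't change that 5/6; it is now spread over the 1 remaining unopened locker.
P(win by switching) = (5/6) · (1/1) = 5/6.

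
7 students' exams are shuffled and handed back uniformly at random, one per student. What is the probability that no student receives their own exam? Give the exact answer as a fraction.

This is the derangement probability: permutations of 7 with no fixed point.
D(7) = 7! · (1 − 1/1! + 1/2! − ··· + (−1)^7/7!) = 1854.
P = 1854/5040 = 103/280.

103/280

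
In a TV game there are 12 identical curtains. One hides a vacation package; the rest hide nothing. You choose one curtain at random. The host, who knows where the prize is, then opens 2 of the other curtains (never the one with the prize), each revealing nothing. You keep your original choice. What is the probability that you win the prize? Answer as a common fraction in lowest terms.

1/12

The host can always open 2 empty curtains regardless of your choice, so the reveals give no information about your original curtain.
P(win by staying) = 1/12.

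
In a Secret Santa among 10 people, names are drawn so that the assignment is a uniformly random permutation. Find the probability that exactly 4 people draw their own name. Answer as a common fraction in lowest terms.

53/3456

Choose which 4 of the 10 are fixed: C(10,4) = 210 ways.
The remaining 6 must have no fixed point: D(6) = 265.
P = 210·265/3628800 = 53/3456.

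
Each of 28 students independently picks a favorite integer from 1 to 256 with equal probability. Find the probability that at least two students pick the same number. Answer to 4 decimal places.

It's easier to compute the probability that all 28 are distinct.
P(all distinct) = 256/256 · 255/256 · ··· · 229/256 ≈ 0.2160.
So the probability of at least one match is 1 − 0.2160 = 0.7840.

0.7840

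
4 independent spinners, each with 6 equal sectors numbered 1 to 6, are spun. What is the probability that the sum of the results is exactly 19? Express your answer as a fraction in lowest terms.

7/162

There are 6^4 = 1296 equally likely outcomes.
The number of ordered 4-tuples from {1,…,6} summing to 19 is 56.
P(sum = 19) = 56/1296 = 7/162.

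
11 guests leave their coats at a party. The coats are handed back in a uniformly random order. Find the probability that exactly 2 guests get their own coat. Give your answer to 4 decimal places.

Choose which 2 of the 11 are fixed: C(11,2) = 55 ways.
The remaining 9 must have no fixed point: D(9) = 133496.
P = 55·133496/39916800 = 16687/90720 ≈ 0.1839.

0.1839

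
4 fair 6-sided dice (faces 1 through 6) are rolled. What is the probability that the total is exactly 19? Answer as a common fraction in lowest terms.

7/162

There are 6^4 = 1296 equally likely outcomes.
The number of ordered 4-tuples from {1,…,6} summing to 19 is 56.
P(sum = 19) = 56/1296 = 7/162.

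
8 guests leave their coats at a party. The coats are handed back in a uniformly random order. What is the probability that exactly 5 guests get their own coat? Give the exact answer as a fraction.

Choose which 5 of the 8 are fixed: C(8,5) = 56 ways.
The remaining 3 must have no fixed point: D(3) = 2.
P = 56·2/40320 = 1/360.

1/360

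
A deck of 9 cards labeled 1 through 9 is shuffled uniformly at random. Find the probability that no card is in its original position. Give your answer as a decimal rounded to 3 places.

0.368

This is the derangement probability: permutations of 9 with no fixed point.
D(9) = 9! · (1 − 1/1! + 1/2! − ··· + (−1)^9/9!) = 133496.
P = 133496/362880 = 16687/45360 ≈ 0.368.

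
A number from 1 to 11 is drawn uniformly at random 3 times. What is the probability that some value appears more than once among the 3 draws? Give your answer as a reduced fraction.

P(all 3 different) = 11/11 · 10/11 · ··· · 9/11 = 90/121.
P(at least two equal) = 1 − 90/121 = 31/121.

31/121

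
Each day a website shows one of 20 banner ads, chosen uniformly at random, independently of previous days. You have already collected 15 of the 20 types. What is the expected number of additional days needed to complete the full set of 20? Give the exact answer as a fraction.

137/3

Starting from 15 distinct types, each trial gives a new one with probability (20−i)/20 when i types are held, so the wait for the next new type is 20/(20−i).
E = 20/5 + 20/4 + 20/3 + 20/2 + 20/1 = 137/3.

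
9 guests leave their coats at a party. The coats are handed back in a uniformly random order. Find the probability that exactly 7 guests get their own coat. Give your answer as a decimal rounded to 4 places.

0.0001

Choose which 7 of the 9 are fixed: C(9,7) = 36 ways.
The remaining 2 must have no fixed point: D(2) = 1.
P = 36·1/362880 = 1/10080 ≈ 0.0001.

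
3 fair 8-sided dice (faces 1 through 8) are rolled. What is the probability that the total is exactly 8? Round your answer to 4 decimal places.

There are 8^3 = 512 equally likely outcomes.
The number of ordered 3-tuples from {1,…,8} summing to 8 is 21.
P(sum = 8) = 21/512 ≈ 0.0410.

0.0410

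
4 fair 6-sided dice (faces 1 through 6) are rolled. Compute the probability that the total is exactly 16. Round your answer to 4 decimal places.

0.0965

There are 6^4 = 1296 equally likely outcomes.
The number of ordered 4-tuples from {1,…,6} summing to 16 is 125.
P(sum = 16) = 125/1296 ≈ 0.0965.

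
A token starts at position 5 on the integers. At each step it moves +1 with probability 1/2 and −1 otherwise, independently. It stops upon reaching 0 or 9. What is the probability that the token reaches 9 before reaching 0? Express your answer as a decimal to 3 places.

0.556

With a fair step, P(i) = ½P(i−1) + ½P(i+1) with P(0)=0, P(9)=1 has the linear solution P(i) = i/9.
P(5) = 5/9 ≈ 0.556.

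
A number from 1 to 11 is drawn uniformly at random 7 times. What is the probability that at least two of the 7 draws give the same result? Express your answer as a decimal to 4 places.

0.9147

P(all 7 different) = 11/11 · 10/11 · ··· · 5/11 ≈ 0.0853.
P(at least two equal) = 1 − 0.0853 = 0.9147.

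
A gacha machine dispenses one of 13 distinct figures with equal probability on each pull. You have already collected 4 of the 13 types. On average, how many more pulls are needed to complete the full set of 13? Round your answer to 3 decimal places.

36.777

Starting from 4 distinct types, each trial gives a new one with probability (13−i)/13 when i types are held, so the wait for the next new type is 13/(13−i).
E = 13/9 + 13/8 + 13/7 + 13/6 + 13/5 + 13/4 + 13/3 + 13/2 + 13/1 = 92677/2520 ≈ 36.777.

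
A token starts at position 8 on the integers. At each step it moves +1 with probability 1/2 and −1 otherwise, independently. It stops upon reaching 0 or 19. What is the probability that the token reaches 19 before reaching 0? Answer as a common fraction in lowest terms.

With a fair step, P(i) = ½P(i−1) + ½P(i+1) with P(0)=0, P(19)=1 has the linear solution P(i) = i/19.
P(8) = 8/19.

8/19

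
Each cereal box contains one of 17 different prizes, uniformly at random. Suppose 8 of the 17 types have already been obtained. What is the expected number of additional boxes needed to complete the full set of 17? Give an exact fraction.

121193/2520

Starting from 8 distinct types, each trial gives a new one with probability (17−i)/17 when i types are held, so the wait for the next new type is 17/(17−i).
E = 17/9 + 17/8 + 17/7 + 17/6 + 17/5 + 17/4 + 17/3 + 17/2 + 17/1 = 121193/2520.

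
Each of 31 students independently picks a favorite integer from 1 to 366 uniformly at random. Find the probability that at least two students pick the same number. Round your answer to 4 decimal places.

0.7295

It's easier to compute the probability that all 31 are distinct.
P(all distinct) = 366/366 · 365/366 · ··· · 336/366 ≈ 0.2705.
So the probability of at least one match is 1 − 0.2705 = 0.7295.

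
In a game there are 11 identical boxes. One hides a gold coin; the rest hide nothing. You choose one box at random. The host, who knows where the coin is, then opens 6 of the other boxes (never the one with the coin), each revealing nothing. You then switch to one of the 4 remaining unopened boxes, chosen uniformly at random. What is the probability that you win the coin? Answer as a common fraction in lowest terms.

Your original box holds the coin with probability 1/11, so the other 10 collectively hold it with probability 10/11.
The host can always find 6 empty boxes to open, so the reveals don't change that 10/11; it is now spread over the 4 remaining unopened boxes.
P(win by switching) = (10/11) · (1/4) = 5/22.

5/22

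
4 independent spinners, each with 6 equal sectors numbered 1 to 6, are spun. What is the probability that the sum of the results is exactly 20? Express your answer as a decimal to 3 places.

There are 6^4 = 1296 equally likely outcomes.
The number of ordered 4-tuples from {1,…,6} summing to 20 is 35.
P(sum = 20) = 35/1296 ≈ 0.027.

0.027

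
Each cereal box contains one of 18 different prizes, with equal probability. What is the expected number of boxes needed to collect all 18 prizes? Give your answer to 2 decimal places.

After i distinct types are collected, each trial gives a new one with probability (18−i)/18, so the expected wait for the next new type is 18/(18−i).
E = 18/18 + 18/17 + 18/16 + 18/15 + 18/14 + 18/13 + 18/12 + 18/11 + 18/10 + 18/9 + 18/8 + 18/7 + 18/6 + 18/5 + 18/4 + 18/3 + 18/2 + 18/1 = 42822903/680680 ≈ 62.91.

62.91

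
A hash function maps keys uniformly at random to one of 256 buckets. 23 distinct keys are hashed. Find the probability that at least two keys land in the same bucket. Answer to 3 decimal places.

0.639

It's easier to compute the probability that all 23 are distinct.
P(all distinct) = 256/256 · 255/256 · ··· · 234/256 ≈ 0.361.
So the probability of at least one match is 1 − 0.361 = 0.639.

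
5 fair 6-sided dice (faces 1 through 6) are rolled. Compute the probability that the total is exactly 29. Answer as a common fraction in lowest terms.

There are 6^5 = 7776 equally likely outcomes.
The number of ordered 5-tuples from {1,…,6} summing to 29 is 5.
P(sum = 29) = 5/7776.

5/7776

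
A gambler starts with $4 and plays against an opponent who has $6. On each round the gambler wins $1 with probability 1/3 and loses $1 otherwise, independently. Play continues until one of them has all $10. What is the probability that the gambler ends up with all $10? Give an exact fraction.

5/341

Let r = q/p = (2/3)/(1/3) = 2. The recurrence P(i) = p·P(i+1) + q·P(i−1) with P(0)=0, P(10)=1 gives P(i) = (1 − r^i)/(1 − r^10).
P(4) = (1 − (2)^4) / (1 − (2)^10) = 5/341.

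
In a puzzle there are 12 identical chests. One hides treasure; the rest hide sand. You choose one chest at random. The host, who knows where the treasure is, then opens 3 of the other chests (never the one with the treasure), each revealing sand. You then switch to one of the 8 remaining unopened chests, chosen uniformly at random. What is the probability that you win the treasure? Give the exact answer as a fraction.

11/96

Your original chest holds the treasure with probability 1/12, so the other 11 collectively hold it with probability 11/12.
The host can always find 3 empty chests to open, so the reveals don't change that 11/12; it is now spread over the 8 remaining unopened chests.
P(win by switching) = (11/12) · (1/8) = 11/96.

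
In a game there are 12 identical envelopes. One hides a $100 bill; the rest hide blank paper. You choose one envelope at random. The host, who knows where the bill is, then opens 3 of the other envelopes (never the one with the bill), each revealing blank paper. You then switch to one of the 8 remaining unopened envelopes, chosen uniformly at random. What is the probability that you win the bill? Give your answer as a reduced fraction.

Your original envelope holds the bill with probability 1/12, so the other 11 collectively hold it with probability 11/12.
The host can always find 3 empty envelopes to open, so the reveals don't change that 11/12; it is now spread over the 8 remaining unopened envelopes.
P(win by switching) = (11/12) · (1/8) = 11/96.

11/96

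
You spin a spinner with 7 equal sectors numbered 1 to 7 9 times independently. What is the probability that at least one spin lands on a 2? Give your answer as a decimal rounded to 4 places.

P(no spin lands on a 2) = (6/7)^9 ≈ 0.2497.
P(at least one) = 1 − 0.2497 = 0.7503.

0.7503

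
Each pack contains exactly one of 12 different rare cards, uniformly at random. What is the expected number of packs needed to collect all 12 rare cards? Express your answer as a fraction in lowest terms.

After i distinct types are collected, each trial gives a new one with probability (12−i)/12, so the expected wait for the next new type is 12/(12−i).
E = 12/12 + 12/11 + 12/10 + 12/9 + 12/8 + 12/7 + 12/6 + 12/5 + 12/4 + 12/3 + 12/2 + 12/1 = 86021/2310.

86021/2310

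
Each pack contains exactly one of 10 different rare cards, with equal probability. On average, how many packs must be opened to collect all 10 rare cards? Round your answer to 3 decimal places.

After i distinct types are collected, each trial gives a new one with probability (10−i)/10, so the expected wait for the next new type is 10/(10−i).
E = 10/10 + 10/9 + 10/8 + 10/7 + 10/6 + 10/5 + 10/4 + 10/3 + 10/2 + 10/1 = 7381/252 ≈ 29.290.

29.290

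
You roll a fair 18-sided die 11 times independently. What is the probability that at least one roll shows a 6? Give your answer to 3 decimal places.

P(no roll shows a 6) = (17/18)^11 ≈ 0.533.
P(at least one) = 1 − 0.533 = 0.467.

0.467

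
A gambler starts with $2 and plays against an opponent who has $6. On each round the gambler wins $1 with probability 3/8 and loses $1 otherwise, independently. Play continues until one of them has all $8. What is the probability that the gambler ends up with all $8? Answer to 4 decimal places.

0.0304

Let r = q/p = (5/8)/(3/8) = 5/3. The recurrence P(i) = p·P(i+1) + q·P(i−1) with P(0)=0, P(8)=1 gives P(i) = (1 − r^i)/(1 − r^8).
P(2) = (1 − (5/3)^2) / (1 − (5/3)^8) = 729/24004 ≈ 0.0304.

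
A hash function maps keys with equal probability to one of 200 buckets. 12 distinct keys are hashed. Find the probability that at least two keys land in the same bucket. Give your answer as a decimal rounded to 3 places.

It's easier to compute the probability that all 12 are distinct.
P(all distinct) = 200/200 · 199/200 · ··· · 189/200 ≈ 0.714.
So the probability of at least one match is 1 − 0.714 = 0.286.

0.286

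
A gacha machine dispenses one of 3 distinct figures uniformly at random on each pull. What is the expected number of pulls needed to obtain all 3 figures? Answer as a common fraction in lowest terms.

After i distinct types are collected, each trial gives a new one with probability (3−i)/3, so the expected wait for the next new type is 3/(3−i).
E = 3/3 + 3/2 + 3/1 = 11/2.

11/2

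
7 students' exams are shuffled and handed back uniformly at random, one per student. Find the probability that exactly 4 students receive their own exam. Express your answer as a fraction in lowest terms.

1/72

Choose which 4 of the 7 are fixed: C(7,4) = 35 ways.
The remaining 3 must have no fixed point: D(3) = 2.
P = 35·2/5040 = 1/72.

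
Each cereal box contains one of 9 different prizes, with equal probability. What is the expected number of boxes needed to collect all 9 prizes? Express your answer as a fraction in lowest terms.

After i distinct types are collected, each trial gives a new one with probability (9−i)/9, so the expected wait for the next new type is 9/(9−i).
E = 9/9 + 9/8 + 9/7 + 9/6 + 9/5 + 9/4 + 9/3 + 9/2 + 9/1 = 7129/280.

7129/280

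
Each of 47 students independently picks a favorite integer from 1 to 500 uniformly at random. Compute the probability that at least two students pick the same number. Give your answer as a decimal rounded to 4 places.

It's easier to compute the probability that all 47 are distinct.
P(all distinct) = 500/500 · 499/500 · ··· · 454/500 ≈ 0.1073.
So the probability of at least one match is 1 − 0.1073 = 0.8927.

0.8927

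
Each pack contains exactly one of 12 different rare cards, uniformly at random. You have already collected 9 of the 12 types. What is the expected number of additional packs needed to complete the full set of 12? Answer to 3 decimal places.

Starting from 9 distinct types, each trial gives a new one with probability (12−i)/12 when i types are held, so the wait for the next new type is 12/(12−i).
E = 12/3 + 12/2 + 12/1 = 22 ≈ 22.000.

22.000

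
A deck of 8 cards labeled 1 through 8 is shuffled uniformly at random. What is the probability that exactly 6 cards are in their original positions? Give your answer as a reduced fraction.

Choose which 6 of the 8 are fixed: C(8,6) = 28 ways.
The remaining 2 must have no fixed point: D(2) = 1.
P = 28·1/40320 = 1/1440.

1/1440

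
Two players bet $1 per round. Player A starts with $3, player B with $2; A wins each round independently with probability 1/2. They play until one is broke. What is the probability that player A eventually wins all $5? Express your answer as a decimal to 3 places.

0.600

With a fair step, P(i) = ½P(i−1) + ½P(i+1) with P(0)=0, P(5)=1 has the linear solution P(i) = i/5.
P(3) = 3/5 ≈ 0.600.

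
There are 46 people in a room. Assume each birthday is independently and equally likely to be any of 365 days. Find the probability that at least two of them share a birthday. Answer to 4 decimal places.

0.9483

It's easier to compute the probability that all 46 are distinct.
P(all distinct) = 365/365 · 364/365 · ··· · 320/365 ≈ 0.0517.
So the probability of at least one match is 1 − 0.0517 = 0.9483.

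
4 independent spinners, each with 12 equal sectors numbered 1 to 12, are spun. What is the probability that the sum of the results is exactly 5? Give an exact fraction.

There are 12^4 = 20736 equally likely outcomes.
The number of ordered 4-tuples from {1,…,12} summing to 5 is 4.
P(sum = 5) = 4/20736 = 1/5184.

1/5184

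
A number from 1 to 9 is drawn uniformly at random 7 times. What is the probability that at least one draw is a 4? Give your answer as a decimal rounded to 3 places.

0.562

P(no draw is a 4) = (8/9)^7 ≈ 0.438.
P(at least one) = 1 − 0.438 = 0.562.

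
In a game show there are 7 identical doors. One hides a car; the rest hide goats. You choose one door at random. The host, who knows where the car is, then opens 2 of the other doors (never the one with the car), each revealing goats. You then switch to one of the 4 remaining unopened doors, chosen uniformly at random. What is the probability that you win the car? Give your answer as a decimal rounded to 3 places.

0.214

Your original door holds the car with probability 1/7, so the other 6 collectively hold it with probability 6/7.
The host can always find 2 empty doors to open, so the reveals don't change that 6/7; it is now spread over the 4 remaining unopened doors.
P(win by switching) = (6/7) · (1/4) = 3/14 ≈ 0.214.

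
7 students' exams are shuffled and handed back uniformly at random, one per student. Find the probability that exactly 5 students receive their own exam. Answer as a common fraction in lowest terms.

1/240

Choose which 5 of the 7 are fixed: C(7,5) = 21 ways.
The remaining 2 must have no fixed point: D(2) = 1.
P = 21·1/5040 = 1/240.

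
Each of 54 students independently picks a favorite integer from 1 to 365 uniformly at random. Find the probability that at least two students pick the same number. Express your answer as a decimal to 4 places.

It's easier to compute the probability that all 54 are distinct.
P(all distinct) = 365/365 · 364/365 · ··· · 312/365 ≈ 0.0161.
So the probability of at least one match is 1 − 0.0161 = 0.9839.

0.9839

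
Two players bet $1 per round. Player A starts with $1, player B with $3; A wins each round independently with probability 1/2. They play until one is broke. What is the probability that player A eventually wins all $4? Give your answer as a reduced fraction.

With a fair step, P(i) = ½P(i−1) + ½P(i+1) with P(0)=0, P(4)=1 has the linear solution P(i) = i/4.
P(1) = 1/4.

1/4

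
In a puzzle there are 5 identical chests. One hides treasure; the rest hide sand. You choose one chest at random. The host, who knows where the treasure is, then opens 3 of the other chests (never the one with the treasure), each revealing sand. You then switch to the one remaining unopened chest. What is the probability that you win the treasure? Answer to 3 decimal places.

Your original chest holds the treasure with probability 1/5, so the other 4 collectively hold it with probability 4/5.
The host can always find 3 empty chests to open, so the reveals don't change that 4/5; it is now spread over the 1 remaining unopened chest.
P(win by switching) = (4/5) · (1/1) = 4/5 ≈ 0.800.

0.800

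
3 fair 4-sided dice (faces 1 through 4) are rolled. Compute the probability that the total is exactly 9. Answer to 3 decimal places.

There are 4^3 = 64 equally likely outcomes.
The number of ordered 3-tuples from {1,…,4} summing to 9 is 10.
P(sum = 9) = 10/64 = 5/32 ≈ 0.156.

0.156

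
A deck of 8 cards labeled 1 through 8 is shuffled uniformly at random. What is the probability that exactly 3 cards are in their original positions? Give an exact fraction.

11/180

Choose which 3 of the 8 are fixed: C(8,3) = 56 ways.
The remaining 5 must have no fixed point: D(5) = 44.
P = 56·44/40320 = 11/180.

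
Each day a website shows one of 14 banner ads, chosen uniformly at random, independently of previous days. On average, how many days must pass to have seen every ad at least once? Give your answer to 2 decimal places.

45.52

After i distinct types are collected, each trial gives a new one with probability (14−i)/14, so the expected wait for the next new type is 14/(14−i).
E = 14/14 + 14/13 + 14/12 + 14/11 + 14/10 + 14/9 + 14/8 + 14/7 + 14/6 + 14/5 + 14/4 + 14/3 + 14/2 + 14/1 = 1171733/25740 ≈ 45.52.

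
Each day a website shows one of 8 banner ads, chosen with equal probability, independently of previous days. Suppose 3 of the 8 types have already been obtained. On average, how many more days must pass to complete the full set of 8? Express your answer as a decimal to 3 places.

Starting from 3 distinct types, each trial gives a new one with probability (8−i)/8 when i types are held, so the wait for the next new type is 8/(8−i).
E = 8/5 + 8/4 + 8/3 + 8/2 + 8/1 = 274/15 ≈ 18.267.

18.267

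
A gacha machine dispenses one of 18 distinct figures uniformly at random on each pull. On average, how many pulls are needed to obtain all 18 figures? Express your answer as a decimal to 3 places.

After i distinct types are collected, each trial gives a new one with probability (18−i)/18, so the expected wait for the next new type is 18/(18−i).
E = 18/18 + 18/17 + 18/16 + 18/15 + 18/14 + 18/13 + 18/12 + 18/11 + 18/10 + 18/9 + 18/8 + 18/7 + 18/6 + 18/5 + 18/4 + 18/3 + 18/2 + 18/1 = 42822903/680680 ≈ 62.912.

62.912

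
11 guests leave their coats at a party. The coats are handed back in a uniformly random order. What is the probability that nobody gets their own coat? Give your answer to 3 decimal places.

This is the derangement probability: permutations of 11 with no fixed point.
D(11) = 11! · (1 − 1/1! + 1/2! − ··· + (−1)^11/11!) = 14684570.
P = 14684570/39916800 = 1468457/3991680 ≈ 0.368.

0.368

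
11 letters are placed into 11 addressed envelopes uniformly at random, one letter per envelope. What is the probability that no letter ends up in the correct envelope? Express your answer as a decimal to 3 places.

0.368

This is the derangement probability: permutations of 11 with no fixed point.
D(11) = 11! · (1 − 1/1! + 1/2! − ··· + (−1)^11/11!) = 14684570.
P = 14684570/39916800 = 1468457/3991680 ≈ 0.368.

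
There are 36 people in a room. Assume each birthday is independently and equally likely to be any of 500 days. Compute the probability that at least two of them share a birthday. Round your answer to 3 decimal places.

It's easier to compute the probability that all 36 are distinct.
P(all distinct) = 500/500 · 499/500 · ··· · 465/500 ≈ 0.275.
So the probability of at least one match is 1 − 0.275 = 0.725.

0.725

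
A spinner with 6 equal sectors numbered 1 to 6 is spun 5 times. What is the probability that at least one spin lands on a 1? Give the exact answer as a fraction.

P(no spin lands on a 1) = (5/6)^5 = 3125/7776.
P(at least one) = 1 − 3125/7776 = 4651/7776.

4651/7776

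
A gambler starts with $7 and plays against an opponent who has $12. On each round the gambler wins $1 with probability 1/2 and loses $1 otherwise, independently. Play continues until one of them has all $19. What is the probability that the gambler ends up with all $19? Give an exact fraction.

7/19

With a fair step, P(i) = ½P(i−1) + ½P(i+1) with P(0)=0, P(19)=1 has the linear solution P(i) = i/19.
P(7) = 7/19.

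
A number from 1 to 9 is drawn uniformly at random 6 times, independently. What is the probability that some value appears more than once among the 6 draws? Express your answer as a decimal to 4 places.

0.8862

P(all 6 different) = 9/9 · 8/9 · ··· · 4/9 ≈ 0.1138.
P(at least two equal) = 1 − 0.1138 = 0.8862.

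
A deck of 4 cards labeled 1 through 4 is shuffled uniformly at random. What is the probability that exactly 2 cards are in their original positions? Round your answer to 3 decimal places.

Choose which 2 of the 4 are fixed: C(4,2) = 6 ways.
The remaining 2 must have no fixed point: D(2) = 1.
P = 6·1/24 = 1/4 ≈ 0.250.

0.250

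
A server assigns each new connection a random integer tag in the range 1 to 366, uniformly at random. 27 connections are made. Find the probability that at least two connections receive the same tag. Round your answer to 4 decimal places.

It's easier to compute the probability that all 27 are distinct.
P(all distinct) = 366/366 · 365/366 · ··· · 340/366 ≈ 0.3742.
So the probability of at least one match is 1 − 0.3742 = 0.6258.

0.6258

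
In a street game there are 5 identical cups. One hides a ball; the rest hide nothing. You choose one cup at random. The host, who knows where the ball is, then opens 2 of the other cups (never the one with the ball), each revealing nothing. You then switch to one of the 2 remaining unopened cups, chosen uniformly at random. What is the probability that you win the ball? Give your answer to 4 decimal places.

0.4000

Your original cup holds the ball with probability 1/5, so the other 4 collectively hold it with probability 4/5.
The host can always find 2 empty cups to open, so the reveals don't change that 4/5; it is now spread over the 2 remaining unopened cups.
P(win by switching) = (4/5) · (1/2) = 2/5 ≈ 0.4000.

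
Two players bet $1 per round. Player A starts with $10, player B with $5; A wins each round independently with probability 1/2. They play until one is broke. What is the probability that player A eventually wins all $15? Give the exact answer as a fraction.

With a fair step, P(i) = ½P(i−1) + ½P(i+1) with P(0)=0, P(15)=1 has the linear solution P(i) = i/15.
P(10) = 10/15 = 2/3.

2/3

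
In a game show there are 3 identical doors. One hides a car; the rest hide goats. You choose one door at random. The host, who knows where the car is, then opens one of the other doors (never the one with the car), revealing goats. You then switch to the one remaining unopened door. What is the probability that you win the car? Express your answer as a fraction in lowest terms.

Your original door holds the car with probability 1/3, so the other 2 collectively hold it with probability 2/3.
The host can always find an empty door to open, so this doesn't change that 2/3; it is now spread over the 1 remaining unopened door.
P(win by switching) = (2/3) · (1/1) = 2/3.

2/3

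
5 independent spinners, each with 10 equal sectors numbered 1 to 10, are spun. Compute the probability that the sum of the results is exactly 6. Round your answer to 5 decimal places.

There are 10^5 = 100000 equally likely outcomes.
The number of ordered 5-tuples from {1,…,10} summing to 6 is 5.
P(sum = 6) = 5/100000 = 1/20000 ≈ 0.00005.

0.00005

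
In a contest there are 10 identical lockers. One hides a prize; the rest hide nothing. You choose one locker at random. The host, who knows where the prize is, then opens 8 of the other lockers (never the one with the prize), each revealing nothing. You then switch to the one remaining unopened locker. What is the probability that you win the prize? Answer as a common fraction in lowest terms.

Your original locker holds the prize with probability 1/10, so the other 9 collectively hold it with probability 9/10.
The host can always find 8 empty lockers to open, so the reveals don't change that 9/10; it is now spread over the 1 remaining unopened locker.
P(win by switching) = (9/10) · (1/1) = 9/10.

9/10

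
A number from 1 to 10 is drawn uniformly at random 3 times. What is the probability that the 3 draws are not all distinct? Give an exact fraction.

P(all 3 different) = 10/10 · 9/10 · ··· · 8/10 = 18/25.
P(at least two equal) = 1 − 18/25 = 7/25.

7/25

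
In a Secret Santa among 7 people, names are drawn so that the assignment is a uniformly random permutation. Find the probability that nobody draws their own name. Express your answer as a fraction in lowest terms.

This is the derangement probability: permutations of 7 with no fixed point.
D(7) = 7! · (1 − 1/1! + 1/2! − ··· + (−1)^7/7!) = 1854.
P = 1854/5040 = 103/280.

103/280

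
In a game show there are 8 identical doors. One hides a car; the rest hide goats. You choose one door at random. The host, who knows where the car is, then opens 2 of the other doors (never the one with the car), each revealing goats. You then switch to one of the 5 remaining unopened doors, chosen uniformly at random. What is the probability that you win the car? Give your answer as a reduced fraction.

Your original door holds the car with probability 1/8, so the other 7 collectively hold it with probability 7/8.
The host can always find 2 empty doors to open, so the reveals don't change that 7/8; it is now spread over the 5 remaining unopened doors.
P(win by switching) = (7/8) · (1/5) = 7/40.

7/40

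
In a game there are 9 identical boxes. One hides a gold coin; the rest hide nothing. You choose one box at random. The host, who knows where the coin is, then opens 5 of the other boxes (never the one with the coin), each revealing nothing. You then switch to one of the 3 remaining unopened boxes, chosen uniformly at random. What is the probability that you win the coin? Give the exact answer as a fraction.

8/27

Your original box holds the coin with probability 1/9, so the other 8 collectively hold it with probability 8/9.
The host can always find 5 empty boxes to open, so the reveals don't change that 8/9; it is now spread over the 3 remaining unopened boxes.
P(win by switching) = (8/9) · (1/3) = 8/27.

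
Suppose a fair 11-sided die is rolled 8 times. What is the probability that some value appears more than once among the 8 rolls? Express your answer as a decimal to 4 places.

0.9690

P(all 8 different) = 11/11 · 10/11 · ··· · 4/11 ≈ 0.0310.
P(at least two equal) = 1 − 0.0310 = 0.9690.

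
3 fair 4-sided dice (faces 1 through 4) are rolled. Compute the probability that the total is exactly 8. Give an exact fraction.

There are 4^3 = 64 equally likely outcomes.
The number of ordered 3-tuples from {1,…,4} summing to 8 is 12.
P(sum = 8) = 12/64 = 3/16.

3/16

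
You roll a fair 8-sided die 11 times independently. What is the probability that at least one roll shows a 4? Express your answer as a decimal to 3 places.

P(no roll shows a 4) = (7/8)^11 ≈ 0.230.
P(at least one) = 1 − 0.230 = 0.770.

0.770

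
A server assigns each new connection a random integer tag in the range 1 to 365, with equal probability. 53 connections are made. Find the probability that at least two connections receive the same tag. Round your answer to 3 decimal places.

It's easier to compute the probability that all 53 are distinct.
P(all distinct) = 365/365 · 364/365 · ··· · 313/365 ≈ 0.019.
So the probability of at least one match is 1 − 0.019 = 0.981.

0.981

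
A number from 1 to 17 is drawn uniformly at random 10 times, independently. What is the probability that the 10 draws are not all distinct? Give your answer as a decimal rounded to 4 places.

0.9650

P(all 10 different) = 17/17 · 16/17 · ··· · 8/17 ≈ 0.0350.
P(at least two equal) = 1 − 0.0350 = 0.9650.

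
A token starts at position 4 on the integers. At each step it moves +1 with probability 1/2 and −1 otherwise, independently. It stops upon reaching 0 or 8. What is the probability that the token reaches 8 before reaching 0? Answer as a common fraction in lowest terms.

1/2

With a fair step, P(i) = ½P(i−1) + ½P(i+1) with P(0)=0, P(8)=1 has the linear solution P(i) = i/8.
P(4) = 4/8 = 1/2.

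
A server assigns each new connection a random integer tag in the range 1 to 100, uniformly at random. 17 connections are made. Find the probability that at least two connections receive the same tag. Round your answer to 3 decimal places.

0.763

It's easier to compute the probability that all 17 are distinct.
P(all distinct) = 100/100 · 99/100 · ··· · 84/100 ≈ 0.237.
So the probability of at least one match is 1 − 0.237 = 0.763.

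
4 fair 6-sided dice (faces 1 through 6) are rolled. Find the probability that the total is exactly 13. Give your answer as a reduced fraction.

There are 6^4 = 1296 equally likely outcomes.
The number of ordered 4-tuples from {1,…,6} summing to 13 is 140.
P(sum = 13) = 140/1296 = 35/324.

35/324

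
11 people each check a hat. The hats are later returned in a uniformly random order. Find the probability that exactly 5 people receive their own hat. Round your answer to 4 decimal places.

Choose which 5 of the 11 are fixed: C(11,5) = 462 ways.
The remaining 6 must have no fixed point: D(6) = 265.
P = 462·265/39916800 = 53/17280 ≈ 0.0031.

0.0031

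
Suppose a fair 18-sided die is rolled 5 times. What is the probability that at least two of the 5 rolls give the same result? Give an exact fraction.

P(all 5 different) = 18/18 · 17/18 · ··· · 14/18 = 1190/2187.
P(at least two equal) = 1 − 1190/2187 = 997/2187.

997/2187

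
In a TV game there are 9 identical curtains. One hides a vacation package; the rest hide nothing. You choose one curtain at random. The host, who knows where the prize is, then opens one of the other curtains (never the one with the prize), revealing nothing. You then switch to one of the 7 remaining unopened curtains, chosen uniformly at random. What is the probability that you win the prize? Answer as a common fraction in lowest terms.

8/63

Your original curtain holds the prize with probability 1/9, so the other 8 collectively hold it with probability 8/9.
The host can always find an empty curtain to open, so this doesn't change that 8/9; it is now spread over the 7 remaining unopened curtains.
P(win by switching) = (8/9) · (1/7) = 8/63.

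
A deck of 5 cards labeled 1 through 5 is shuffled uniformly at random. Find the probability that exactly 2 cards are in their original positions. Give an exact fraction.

1/6

Choose which 2 of the 5 are fixed: C(5,2) = 10 ways.
The remaining 3 must have no fixed point: D(3) = 2.
P = 10·2/120 = 1/6.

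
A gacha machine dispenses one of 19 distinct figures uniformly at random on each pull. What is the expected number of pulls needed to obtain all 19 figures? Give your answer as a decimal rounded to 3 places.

After i distinct types are collected, each trial gives a new one with probability (19−i)/19, so the expected wait for the next new type is 19/(19−i).
E = 19/19 + 19/18 + 19/17 + 19/16 + 19/15 + 19/14 + 19/13 + 19/12 + 19/11 + 19/10 + 19/9 + 19/8 + 19/7 + 19/6 + 19/5 + 19/4 + 19/3 + 19/2 + 19/1 = 275295799/4084080 ≈ 67.407.

67.407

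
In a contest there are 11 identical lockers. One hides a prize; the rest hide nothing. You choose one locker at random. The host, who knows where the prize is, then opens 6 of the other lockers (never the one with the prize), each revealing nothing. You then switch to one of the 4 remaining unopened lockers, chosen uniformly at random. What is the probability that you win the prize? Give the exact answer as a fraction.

5/22

Your original locker holds the prize with probability 1/11, so the other 10 collectively hold it with probability 10/11.
The host can always find 6 empty lockers to open, so the reveals don't change that 10/11; it is now spread over the 4 remaining unopened lockers.
P(win by switching) = (10/11) · (1/4) = 5/22.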